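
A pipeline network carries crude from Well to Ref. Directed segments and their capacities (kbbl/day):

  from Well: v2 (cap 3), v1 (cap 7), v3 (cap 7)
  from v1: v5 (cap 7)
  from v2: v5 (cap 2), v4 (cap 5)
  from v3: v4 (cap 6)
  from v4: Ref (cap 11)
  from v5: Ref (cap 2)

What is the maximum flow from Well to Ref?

Augment Well→v1→v5→Ref: bottleneck 2, flow now 2.
Augment Well→v2→v4→Ref: bottleneck 3, flow now 5.
Augment Well→v3→v4→Ref: bottleneck 6, flow now 11.
No augmenting path remains; maximum flow = 11.
In the residual graph, reachable from Well: {Well, v1, v3, v5}.
Min-cut edges: Well→v2 (3), v3→v4 (6), v5→Ref (2); capacity 3 + 6 + 2 = 11.
This cut is saturated, so no flow can exceed 11.

11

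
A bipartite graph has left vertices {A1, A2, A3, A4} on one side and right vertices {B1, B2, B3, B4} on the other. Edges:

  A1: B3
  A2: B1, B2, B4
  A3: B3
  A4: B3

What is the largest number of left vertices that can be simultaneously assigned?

Unit-capacity flow: source→left, listed edges, right→sink; max matching = max flow.
Augmenting path A1→B3 (+1); matched 1.
Augmenting path A2→B1 (+1); matched 2.
No augmenting path remains; maximum matching = 2.
König certificate: {A2, B3} is a vertex cover of size 2 (every listed pair touches it), so no matching can be larger.

2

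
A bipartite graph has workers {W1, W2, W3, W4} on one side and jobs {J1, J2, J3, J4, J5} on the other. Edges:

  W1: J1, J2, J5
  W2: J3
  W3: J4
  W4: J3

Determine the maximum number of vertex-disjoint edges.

Unit-capacity flow: source→left, listed edges, right→sink; max matching = max flow.
Augmenting path W1→J1 (+1); matched 1.
Augmenting path W2→J3 (+1); matched 2.
Augmenting path W3→J4 (+1); matched 3.
No augmenting path remains; maximum matching = 3.
König certificate: {W1, W3, J3} is a vertex cover of size 3 (every listed pair touches it), so no matching can be larger.

3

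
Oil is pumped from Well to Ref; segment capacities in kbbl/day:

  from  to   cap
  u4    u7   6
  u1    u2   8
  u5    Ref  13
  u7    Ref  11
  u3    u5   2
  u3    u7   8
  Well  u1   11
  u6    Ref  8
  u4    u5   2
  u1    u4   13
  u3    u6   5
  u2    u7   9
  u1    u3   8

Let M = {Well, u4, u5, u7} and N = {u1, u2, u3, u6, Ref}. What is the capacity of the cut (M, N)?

Edges leaving {Well, u4, u5, u7}: Well→u1 (11), u5→Ref (13), u7→Ref (11).
Cut capacity = 11 + 13 + 11 = 35.

35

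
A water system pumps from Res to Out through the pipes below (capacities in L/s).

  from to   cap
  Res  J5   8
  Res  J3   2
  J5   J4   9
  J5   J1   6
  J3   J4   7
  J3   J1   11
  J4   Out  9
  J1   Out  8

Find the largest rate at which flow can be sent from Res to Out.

10

Augment Res→J5→J4→Out: bottleneck 8, flow now 8.
Augment Res→J3→J4→Out: bottleneck 1, flow now 9.
Augment Res→J3→J1→Out: bottleneck 1, flow now 10.
No augmenting path remains; maximum flow = 10.
In the residual graph, reachable from Res: {Res}.
Min-cut edges: Res→J5 (8), Res→J3 (2); capacity 8 + 2 = 10.
This cut is saturated, so no flow can exceed 10.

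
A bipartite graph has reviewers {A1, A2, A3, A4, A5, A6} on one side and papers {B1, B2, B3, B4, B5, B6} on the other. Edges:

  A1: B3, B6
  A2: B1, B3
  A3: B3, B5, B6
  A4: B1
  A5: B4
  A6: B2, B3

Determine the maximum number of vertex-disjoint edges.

6

Unit-capacity flow: source→left, listed edges, right→sink; max matching = max flow.
Augmenting path A1→B3 (+1); matched 1.
Augmenting path A2→B1 (+1); matched 2.
Augmenting path A3→B5 (+1); matched 3.
Augmenting path A5→B4 (+1); matched 4.
Augmenting path A6→B2 (+1); matched 5.
Augmenting path A4→B1→A2→B3→A1→B6 (+1); matched 6.
No augmenting path remains; maximum matching = 6.
König certificate: {A1, A2, A3, A4, A5, A6} is a vertex cover of size 6 (every listed pair touches it), so no matching can be larger.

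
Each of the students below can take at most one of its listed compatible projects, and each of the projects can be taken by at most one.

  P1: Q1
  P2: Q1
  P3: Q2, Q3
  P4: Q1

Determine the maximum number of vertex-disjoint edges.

2

Unit-capacity flow: source→left, listed edges, right→sink; max matching = max flow.
Augmenting path P1→Q1 (+1); matched 1.
Augmenting path P3→Q2 (+1); matched 2.
No augmenting path remains; maximum matching = 2.
König certificate: {P3, Q1} is a vertex cover of size 2 (every listed pair touches it), so no matching can be larger.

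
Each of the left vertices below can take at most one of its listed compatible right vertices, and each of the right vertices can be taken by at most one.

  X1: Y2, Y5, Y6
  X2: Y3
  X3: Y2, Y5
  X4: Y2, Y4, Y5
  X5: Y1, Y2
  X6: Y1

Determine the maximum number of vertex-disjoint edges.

6

Unit-capacity flow: source→left, listed edges, right→sink; max matching = max flow.
Augmenting path X1→Y2 (+1); matched 1.
Augmenting path X2→Y3 (+1); matched 2.
Augmenting path X3→Y5 (+1); matched 3.
Augmenting path X4→Y4 (+1); matched 4.
Augmenting path X5→Y1 (+1); matched 5.
Augmenting path X6→Y1→X5→Y2→X1→Y6 (+1); matched 6.
No augmenting path remains; maximum matching = 6.
König certificate: {X1, X2, X3, X4, X5, X6} is a vertex cover of size 6 (every listed pair touches it), so no matching can be larger.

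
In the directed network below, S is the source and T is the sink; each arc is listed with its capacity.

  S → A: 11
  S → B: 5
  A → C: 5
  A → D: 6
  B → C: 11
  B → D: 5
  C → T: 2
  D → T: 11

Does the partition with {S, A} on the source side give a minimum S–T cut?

No — its capacity is 16, but the minimum cut has capacity 13.

Given cut capacity: 5 + 5 + 6 = 16.
Augment S→A→C→T: bottleneck 2, flow now 2.
Augment S→A→D→T: bottleneck 6, flow now 8.
Augment S→B→D→T: bottleneck 5, flow now 13.
No augmenting path remains; maximum flow = 13.
In the residual graph, reachable from S: {S, A, C}.
Min-cut edges: S→B (5), A→D (6), C→T (2); capacity 5 + 6 + 2 = 13.
Cut capacity 16 exceeds the max flow 13, so it is not minimum.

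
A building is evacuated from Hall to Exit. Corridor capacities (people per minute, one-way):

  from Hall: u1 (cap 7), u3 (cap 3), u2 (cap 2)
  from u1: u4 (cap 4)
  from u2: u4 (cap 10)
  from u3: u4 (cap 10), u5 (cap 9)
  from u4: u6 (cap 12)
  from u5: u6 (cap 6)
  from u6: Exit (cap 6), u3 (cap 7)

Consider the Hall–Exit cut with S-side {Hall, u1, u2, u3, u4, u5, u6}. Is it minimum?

Yes — it is a minimum cut (capacity 6).

Given cut capacity: 6 = 6.
Augment Hall→u1→u4→u6→Exit: bottleneck 4, flow now 4.
Augment Hall→u2→u4→u6→Exit: bottleneck 2, flow now 6.
No augmenting path remains; maximum flow = 6.
Cut capacity 6 equals the max flow, so it is a minimum cut.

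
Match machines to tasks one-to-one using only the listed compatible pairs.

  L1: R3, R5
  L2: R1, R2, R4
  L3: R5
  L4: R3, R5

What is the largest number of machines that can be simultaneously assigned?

Unit-capacity flow: source→left, listed edges, right→sink; max matching = max flow.
Augmenting path L1→R3 (+1); matched 1.
Augmenting path L2→R1 (+1); matched 2.
Augmenting path L3→R5 (+1); matched 3.
No augmenting path remains; maximum matching = 3.
König certificate: {L2, R3, R5} is a vertex cover of size 3 (every listed pair touches it), so no matching can be larger.

3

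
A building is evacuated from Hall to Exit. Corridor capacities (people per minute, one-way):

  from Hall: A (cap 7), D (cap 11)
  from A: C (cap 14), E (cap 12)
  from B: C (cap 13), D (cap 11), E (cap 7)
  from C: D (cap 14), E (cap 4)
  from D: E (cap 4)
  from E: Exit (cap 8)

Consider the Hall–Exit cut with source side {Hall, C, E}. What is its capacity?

Edges leaving {Hall, C, E}: Hall→A (7), Hall→D (11), C→D (14), E→Exit (8).
Cut capacity = 7 + 11 + 14 + 8 = 40.

40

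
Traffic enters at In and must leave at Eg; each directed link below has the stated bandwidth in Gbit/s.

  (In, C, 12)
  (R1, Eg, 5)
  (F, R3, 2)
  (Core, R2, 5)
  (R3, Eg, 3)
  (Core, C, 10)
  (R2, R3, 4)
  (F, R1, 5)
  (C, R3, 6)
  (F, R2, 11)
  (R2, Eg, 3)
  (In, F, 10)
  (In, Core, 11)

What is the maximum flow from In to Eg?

Augment In→C→R3→Eg: bottleneck 3, flow now 3.
Augment In→Core→R2→Eg: bottleneck 3, flow now 6.
Augment In→F→R1→Eg: bottleneck 5, flow now 11.
No augmenting path remains; maximum flow = 11.
In the residual graph, reachable from In: {In, C, Core, F, R3, R2}.
Min-cut edges: F→R1 (5), R3→Eg (3), R2→Eg (3); capacity 5 + 3 + 3 = 11.
This cut is saturated, so no flow can exceed 11.

11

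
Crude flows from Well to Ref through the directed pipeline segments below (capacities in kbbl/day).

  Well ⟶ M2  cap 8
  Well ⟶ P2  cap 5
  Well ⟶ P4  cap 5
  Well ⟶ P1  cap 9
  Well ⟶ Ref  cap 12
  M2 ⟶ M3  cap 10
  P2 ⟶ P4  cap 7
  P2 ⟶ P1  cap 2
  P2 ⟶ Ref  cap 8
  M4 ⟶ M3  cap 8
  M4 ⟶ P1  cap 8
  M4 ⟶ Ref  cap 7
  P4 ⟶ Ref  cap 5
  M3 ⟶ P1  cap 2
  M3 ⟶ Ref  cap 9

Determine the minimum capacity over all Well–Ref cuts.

30

Augment Well→Ref: bottleneck 12, flow now 12.
Augment Well→P2→Ref: bottleneck 5, flow now 17.
Augment Well→P4→Ref: bottleneck 5, flow now 22.
Augment Well→M2→M3→Ref: bottleneck 8, flow now 30.
No augmenting path remains; maximum flow = 30.
By max-flow min-cut, the minimum cut capacity equals the max flow.
In the residual graph, reachable from Well: {Well, P1}.
Min-cut edges: Well→M2 (8), Well→P2 (5), Well→P4 (5), Well→Ref (12); capacity 8 + 5 + 5 + 12 = 30.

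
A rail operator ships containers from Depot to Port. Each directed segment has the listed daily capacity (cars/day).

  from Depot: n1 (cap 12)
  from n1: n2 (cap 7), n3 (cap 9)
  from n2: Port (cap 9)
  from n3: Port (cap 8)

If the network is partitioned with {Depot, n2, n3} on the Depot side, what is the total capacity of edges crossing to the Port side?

Edges leaving {Depot, n2, n3}: Depot→n1 (12), n2→Port (9), n3→Port (8).
Cut capacity = 12 + 9 + 8 = 29.

29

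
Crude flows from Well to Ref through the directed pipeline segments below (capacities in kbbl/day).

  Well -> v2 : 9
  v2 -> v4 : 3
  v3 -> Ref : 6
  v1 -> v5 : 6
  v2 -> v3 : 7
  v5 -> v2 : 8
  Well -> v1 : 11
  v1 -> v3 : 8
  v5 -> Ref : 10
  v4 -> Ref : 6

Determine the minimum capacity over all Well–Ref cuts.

15

Augment Well→v1→v3→Ref: bottleneck 6, flow now 6.
Augment Well→v1→v5→Ref: bottleneck 5, flow now 11.
Augment Well→v2→v4→Ref: bottleneck 3, flow now 14.
Augment Well→v2→v3→v1→v5→Ref: bottleneck 1, flow now 15. (uses reverse residual edge)
No augmenting path remains; maximum flow = 15.
By max-flow min-cut, the minimum cut capacity equals the max flow.
In the residual graph, reachable from Well: {Well, v1, v2, v3}.
Min-cut edges: v1→v5 (6), v2→v4 (3), v3→Ref (6); capacity 6 + 3 + 6 = 15.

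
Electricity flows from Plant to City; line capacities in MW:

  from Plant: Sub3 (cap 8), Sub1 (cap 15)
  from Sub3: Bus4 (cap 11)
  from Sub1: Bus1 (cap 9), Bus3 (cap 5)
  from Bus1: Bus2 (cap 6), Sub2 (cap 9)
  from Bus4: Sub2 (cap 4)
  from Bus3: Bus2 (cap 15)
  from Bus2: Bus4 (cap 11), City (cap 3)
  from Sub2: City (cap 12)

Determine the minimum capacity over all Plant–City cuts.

15

Augment Plant→Sub3→Bus4→Sub2→City: bottleneck 4, flow now 4.
Augment Plant→Sub1→Bus1→Bus2→City: bottleneck 3, flow now 7.
Augment Plant→Sub1→Bus1→Sub2→City: bottleneck 6, flow now 13.
Augment Plant→Sub1→Bus3→Bus2→Bus1→Sub2→City: bottleneck 2, flow now 15. (uses reverse residual edge)
No augmenting path remains; maximum flow = 15.
By max-flow min-cut, the minimum cut capacity equals the max flow.
In the residual graph, reachable from Plant: {Plant, Sub3, Sub1, Bus1, Bus4, Bus3, Bus2, Sub2}.
Min-cut edges: Bus2→City (3), Sub2→City (12); capacity 3 + 12 = 15.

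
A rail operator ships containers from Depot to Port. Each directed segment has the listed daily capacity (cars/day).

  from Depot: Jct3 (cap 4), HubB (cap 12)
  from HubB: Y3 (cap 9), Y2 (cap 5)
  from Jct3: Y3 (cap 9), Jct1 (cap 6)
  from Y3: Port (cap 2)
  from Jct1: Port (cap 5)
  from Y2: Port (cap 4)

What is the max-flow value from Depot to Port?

10

Augment Depot→HubB→Y3→Port: bottleneck 2, flow now 2.
Augment Depot→HubB→Y2→Port: bottleneck 4, flow now 6.
Augment Depot→Jct3→Jct1→Port: bottleneck 4, flow now 10.
No augmenting path remains; maximum flow = 10.
In the residual graph, reachable from Depot: {Depot, HubB, Y3, Y2}.
Min-cut edges: Depot→Jct3 (4), Y3→Port (2), Y2→Port (4); capacity 4 + 2 + 4 = 10.
This cut is saturated, so no flow can exceed 10.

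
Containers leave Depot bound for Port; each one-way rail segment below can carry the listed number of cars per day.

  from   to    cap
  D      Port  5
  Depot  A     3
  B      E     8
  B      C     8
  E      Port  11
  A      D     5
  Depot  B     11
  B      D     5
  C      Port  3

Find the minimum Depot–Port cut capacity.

14

Augment Depot→A→D→Port: bottleneck 3, flow now 3.
Augment Depot→B→C→Port: bottleneck 3, flow now 6.
Augment Depot→B→D→Port: bottleneck 2, flow now 8.
Augment Depot→B→E→Port: bottleneck 6, flow now 14.
No augmenting path remains; maximum flow = 14.
By max-flow min-cut, the minimum cut capacity equals the max flow.
In the residual graph, reachable from Depot: {Depot}.
Min-cut edges: Depot→A (3), Depot→B (11); capacity 3 + 11 = 14.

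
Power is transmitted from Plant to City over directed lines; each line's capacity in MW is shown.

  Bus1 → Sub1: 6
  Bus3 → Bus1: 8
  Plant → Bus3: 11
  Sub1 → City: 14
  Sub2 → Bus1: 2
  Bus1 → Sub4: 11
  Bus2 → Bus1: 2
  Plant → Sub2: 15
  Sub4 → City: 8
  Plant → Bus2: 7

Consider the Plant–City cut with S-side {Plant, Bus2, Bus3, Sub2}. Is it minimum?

Yes — it is a minimum cut (capacity 12).

Given cut capacity: 2 + 8 + 2 = 12.
Augment Plant→Bus2→Bus1→Sub1→City: bottleneck 2, flow now 2.
Augment Plant→Bus3→Bus1→Sub1→City: bottleneck 4, flow now 6.
Augment Plant→Bus3→Bus1→Sub4→City: bottleneck 4, flow now 10.
Augment Plant→Sub2→Bus1→Sub4→City: bottleneck 2, flow now 12.
No augmenting path remains; maximum flow = 12.
Cut capacity 12 equals the max flow, so it is a minimum cut.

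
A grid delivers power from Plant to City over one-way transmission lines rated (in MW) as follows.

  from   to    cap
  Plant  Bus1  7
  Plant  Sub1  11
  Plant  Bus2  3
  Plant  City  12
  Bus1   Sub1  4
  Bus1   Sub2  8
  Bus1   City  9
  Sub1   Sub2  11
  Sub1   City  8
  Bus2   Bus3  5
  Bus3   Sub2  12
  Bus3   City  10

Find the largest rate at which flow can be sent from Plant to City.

Augment Plant→City: bottleneck 12, flow now 12.
Augment Plant→Bus1→City: bottleneck 7, flow now 19.
Augment Plant→Sub1→City: bottleneck 8, flow now 27.
Augment Plant→Bus2→Bus3→City: bottleneck 3, flow now 30.
No augmenting path remains; maximum flow = 30.
In the residual graph, reachable from Plant: {Plant, Sub1, Sub2}.
Min-cut edges: Plant→Bus1 (7), Plant→Bus2 (3), Plant→City (12), Sub1→City (8); capacity 7 + 3 + 12 + 8 = 30.
This cut is saturated, so no flow can exceed 30.

30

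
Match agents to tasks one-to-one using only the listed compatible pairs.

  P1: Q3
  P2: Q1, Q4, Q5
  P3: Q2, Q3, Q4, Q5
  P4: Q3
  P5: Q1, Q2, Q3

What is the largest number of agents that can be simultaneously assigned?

Unit-capacity flow: source→left, listed edges, right→sink; max matching = max flow.
Augmenting path P1→Q3 (+1); matched 1.
Augmenting path P2→Q1 (+1); matched 2.
Augmenting path P3→Q2 (+1); matched 3.
Augmenting path P5→Q1→P2→Q4 (+1); matched 4.
No augmenting path remains; maximum matching = 4.
König certificate: {P2, P3, P5, Q3} is a vertex cover of size 4 (every listed pair touches it), so no matching can be larger.

4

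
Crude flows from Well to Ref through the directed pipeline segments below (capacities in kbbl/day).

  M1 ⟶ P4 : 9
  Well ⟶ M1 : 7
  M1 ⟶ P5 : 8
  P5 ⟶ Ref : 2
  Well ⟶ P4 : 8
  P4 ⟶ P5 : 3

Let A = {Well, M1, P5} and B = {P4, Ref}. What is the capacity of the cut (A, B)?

Edges leaving {Well, M1, P5}: Well→P4 (8), M1→P4 (9), P5→Ref (2).
Cut capacity = 8 + 9 + 2 = 19.

19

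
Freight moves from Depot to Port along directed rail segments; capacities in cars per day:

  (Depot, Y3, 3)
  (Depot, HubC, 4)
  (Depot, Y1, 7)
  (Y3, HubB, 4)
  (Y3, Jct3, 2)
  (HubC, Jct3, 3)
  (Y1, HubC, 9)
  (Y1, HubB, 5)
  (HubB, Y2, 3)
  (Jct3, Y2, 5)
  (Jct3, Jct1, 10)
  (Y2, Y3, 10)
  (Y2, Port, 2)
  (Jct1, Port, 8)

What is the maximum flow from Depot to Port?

7

Augment Depot→Y3→HubB→Y2→Port: bottleneck 2, flow now 2.
Augment Depot→Y3→Jct3→Jct1→Port: bottleneck 1, flow now 3.
Augment Depot→HubC→Jct3→Jct1→Port: bottleneck 3, flow now 6.
Augment Depot→Y1→HubB→Y3→Jct3→Jct1→Port: bottleneck 1, flow now 7. (uses reverse residual edge)
No augmenting path remains; maximum flow = 7.
In the residual graph, reachable from Depot: {Depot, Y3, HubC, Y1, HubB, Y2}.
Min-cut edges: Y3→Jct3 (2), HubC→Jct3 (3), Y2→Port (2); capacity 2 + 3 + 2 = 7.
This cut is saturated, so no flow can exceed 7.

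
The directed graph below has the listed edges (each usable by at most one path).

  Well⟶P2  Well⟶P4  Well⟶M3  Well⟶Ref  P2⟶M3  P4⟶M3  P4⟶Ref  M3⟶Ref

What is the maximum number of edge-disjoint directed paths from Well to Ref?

Assign every edge capacity 1; by Menger, the answer equals the max flow.
Path Well→Ref (+1); total 1.
Path Well→P4→Ref (+1); total 2.
Path Well→M3→Ref (+1); total 3.
No residual Well→Ref path; max flow = 3.
Certifying cut of size 3: {M3→Ref, Well→P4, Well→Ref}.

3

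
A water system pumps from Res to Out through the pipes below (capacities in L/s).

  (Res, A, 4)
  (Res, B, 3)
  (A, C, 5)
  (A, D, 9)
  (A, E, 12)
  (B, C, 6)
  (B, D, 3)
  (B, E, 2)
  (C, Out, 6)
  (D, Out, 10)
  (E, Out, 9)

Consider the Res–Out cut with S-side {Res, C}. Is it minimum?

No — its capacity is 13, but the minimum cut has capacity 7.

Given cut capacity: 4 + 3 + 6 = 13.
Augment Res→A→C→Out: bottleneck 4, flow now 4.
Augment Res→B→C→Out: bottleneck 2, flow now 6.
Augment Res→B→D→Out: bottleneck 1, flow now 7.
No augmenting path remains; maximum flow = 7.
In the residual graph, reachable from Res: {Res}.
Min-cut edges: Res→A (4), Res→B (3); capacity 4 + 3 = 7.
Cut capacity 13 exceeds the max flow 7, so it is not minimum.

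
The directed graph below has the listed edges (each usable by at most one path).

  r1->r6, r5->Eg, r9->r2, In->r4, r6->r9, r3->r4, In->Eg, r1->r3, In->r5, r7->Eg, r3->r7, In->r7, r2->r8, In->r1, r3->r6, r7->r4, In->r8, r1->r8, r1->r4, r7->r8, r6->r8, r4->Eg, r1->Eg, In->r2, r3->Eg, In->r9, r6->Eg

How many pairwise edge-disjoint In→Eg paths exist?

5

Assign every edge capacity 1; by Menger, the answer equals the max flow.
Path In→Eg (+1); total 1.
Path In→r1→Eg (+1); total 2.
Path In→r4→Eg (+1); total 3.
Path In→r5→Eg (+1); total 4.
Path In→r7→Eg (+1); total 5.
No residual In→Eg path; max flow = 5.
Certifying cut of size 5: {In→Eg, In→r1, In→r4, In→r5, In→r7}.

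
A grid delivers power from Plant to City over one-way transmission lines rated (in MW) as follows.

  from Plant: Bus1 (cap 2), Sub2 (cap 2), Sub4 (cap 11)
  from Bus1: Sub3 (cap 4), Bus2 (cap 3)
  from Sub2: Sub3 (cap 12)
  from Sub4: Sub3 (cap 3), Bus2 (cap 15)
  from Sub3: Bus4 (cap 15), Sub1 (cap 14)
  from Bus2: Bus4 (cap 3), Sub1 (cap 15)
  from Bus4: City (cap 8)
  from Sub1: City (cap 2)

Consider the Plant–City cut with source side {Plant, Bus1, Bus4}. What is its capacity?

28

Edges leaving {Plant, Bus1, Bus4}: Plant→Sub2 (2), Plant→Sub4 (11), Bus1→Sub3 (4), Bus1→Bus2 (3), Bus4→City (8).
Cut capacity = 2 + 11 + 4 + 3 + 8 = 28.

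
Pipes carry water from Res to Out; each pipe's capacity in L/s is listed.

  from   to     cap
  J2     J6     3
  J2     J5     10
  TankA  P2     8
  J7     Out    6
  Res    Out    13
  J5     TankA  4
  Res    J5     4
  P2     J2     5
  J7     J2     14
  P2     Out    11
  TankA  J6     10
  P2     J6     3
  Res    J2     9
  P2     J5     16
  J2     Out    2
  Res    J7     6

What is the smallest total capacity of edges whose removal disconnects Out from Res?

Augment Res→Out: bottleneck 13, flow now 13.
Augment Res→J7→Out: bottleneck 6, flow now 19.
Augment Res→J2→Out: bottleneck 2, flow now 21.
Augment Res→J5→TankA→P2→Out: bottleneck 4, flow now 25.
No augmenting path remains; maximum flow = 25.
By max-flow min-cut, the minimum cut capacity equals the max flow.
In the residual graph, reachable from Res: {Res, J2, J5, J6}.
Min-cut edges: Res→J7 (6), Res→Out (13), J2→Out (2), J5→TankA (4); capacity 6 + 13 + 2 + 4 = 25.

25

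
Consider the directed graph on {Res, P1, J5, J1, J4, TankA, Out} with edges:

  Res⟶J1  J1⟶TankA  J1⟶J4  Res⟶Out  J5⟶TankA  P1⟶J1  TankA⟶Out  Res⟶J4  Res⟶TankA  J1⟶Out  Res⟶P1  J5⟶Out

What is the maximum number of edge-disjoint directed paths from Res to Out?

Assign every edge capacity 1; by Menger, the answer equals the max flow.
Path Res→Out (+1); total 1.
Path Res→J1→Out (+1); total 2.
Path Res→TankA→Out (+1); total 3.
No residual Res→Out path; max flow = 3.
Certifying cut of size 3: {J1→Out, Res→Out, TankA→Out}.

3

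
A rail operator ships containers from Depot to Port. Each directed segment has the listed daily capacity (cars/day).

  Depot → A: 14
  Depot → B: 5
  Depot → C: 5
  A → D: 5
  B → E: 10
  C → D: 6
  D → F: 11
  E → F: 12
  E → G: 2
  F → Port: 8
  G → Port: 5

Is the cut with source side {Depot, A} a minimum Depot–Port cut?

Given cut capacity: 5 + 5 + 5 = 15.
Augment Depot→A→D→F→Port: bottleneck 5, flow now 5.
Augment Depot→B→E→F→Port: bottleneck 3, flow now 8.
Augment Depot→B→E→G→Port: bottleneck 2, flow now 10.
No augmenting path remains; maximum flow = 10.
In the residual graph, reachable from Depot: {Depot, A, B, C, D, E, F}.
Min-cut edges: E→G (2), F→Port (8); capacity 2 + 8 = 10.
Cut capacity 15 exceeds the max flow 10, so it is not minimum.

No — its capacity is 15, but the minimum cut has capacity 10.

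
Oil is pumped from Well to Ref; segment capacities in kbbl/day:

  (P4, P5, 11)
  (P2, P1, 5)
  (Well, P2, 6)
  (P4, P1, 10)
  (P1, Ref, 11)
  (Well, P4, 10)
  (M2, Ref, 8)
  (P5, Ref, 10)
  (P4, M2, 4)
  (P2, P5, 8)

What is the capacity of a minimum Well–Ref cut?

16

Augment Well→P4→P1→Ref: bottleneck 10, flow now 10.
Augment Well→P2→P1→Ref: bottleneck 1, flow now 11.
Augment Well→P2→P5→Ref: bottleneck 5, flow now 16.
No augmenting path remains; maximum flow = 16.
By max-flow min-cut, the minimum cut capacity equals the max flow.
In the residual graph, reachable from Well: {Well}.
Min-cut edges: Well→P4 (10), Well→P2 (6); capacity 10 + 6 = 16.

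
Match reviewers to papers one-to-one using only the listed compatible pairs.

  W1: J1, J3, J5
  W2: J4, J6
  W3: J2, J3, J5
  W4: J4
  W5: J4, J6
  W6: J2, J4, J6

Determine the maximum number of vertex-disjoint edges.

Unit-capacity flow: source→left, listed edges, right→sink; max matching = max flow.
Augmenting path W1→J1 (+1); matched 1.
Augmenting path W2→J4 (+1); matched 2.
Augmenting path W3→J2 (+1); matched 3.
Augmenting path W5→J6 (+1); matched 4.
Augmenting path W6→J2→W3→J3 (+1); matched 5.
No augmenting path remains; maximum matching = 5.
König certificate: {W1, W3, W6, J4, J6} is a vertex cover of size 5 (every listed pair touches it), so no matching can be larger.

5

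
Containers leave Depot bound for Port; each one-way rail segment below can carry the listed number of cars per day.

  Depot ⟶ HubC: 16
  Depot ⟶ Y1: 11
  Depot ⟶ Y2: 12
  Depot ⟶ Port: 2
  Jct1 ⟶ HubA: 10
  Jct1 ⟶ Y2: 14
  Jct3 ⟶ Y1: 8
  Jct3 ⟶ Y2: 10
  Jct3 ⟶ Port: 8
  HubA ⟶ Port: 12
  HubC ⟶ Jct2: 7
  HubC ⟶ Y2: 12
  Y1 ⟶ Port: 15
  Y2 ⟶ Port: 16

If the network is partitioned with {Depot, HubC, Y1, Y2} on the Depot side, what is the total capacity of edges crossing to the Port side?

Edges leaving {Depot, HubC, Y1, Y2}: Depot→Port (2), HubC→Jct2 (7), Y1→Port (15), Y2→Port (16).
Cut capacity = 2 + 7 + 15 + 16 = 40.

40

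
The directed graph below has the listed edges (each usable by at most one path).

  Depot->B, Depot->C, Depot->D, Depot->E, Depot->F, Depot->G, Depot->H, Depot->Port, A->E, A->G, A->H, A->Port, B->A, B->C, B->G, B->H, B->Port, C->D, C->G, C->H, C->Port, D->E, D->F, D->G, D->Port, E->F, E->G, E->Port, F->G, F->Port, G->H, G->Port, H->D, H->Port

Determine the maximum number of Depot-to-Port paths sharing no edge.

8

Assign every edge capacity 1; by Menger, the answer equals the max flow.
Path Depot→Port (+1); total 1.
Path Depot→B→Port (+1); total 2.
Path Depot→C→Port (+1); total 3.
Path Depot→D→Port (+1); total 4.
Path Depot→E→Port (+1); total 5.
Path Depot→F→Port (+1); total 6.
Path Depot→G→Port (+1); total 7.
Path Depot→H→Port (+1); total 8.
No residual Depot→Port path; max flow = 8.
Certifying cut of size 8: {Depot→B, Depot→C, Depot→D, Depot→E, Depot→F, Depot→G, Depot→H, Depot→Port}.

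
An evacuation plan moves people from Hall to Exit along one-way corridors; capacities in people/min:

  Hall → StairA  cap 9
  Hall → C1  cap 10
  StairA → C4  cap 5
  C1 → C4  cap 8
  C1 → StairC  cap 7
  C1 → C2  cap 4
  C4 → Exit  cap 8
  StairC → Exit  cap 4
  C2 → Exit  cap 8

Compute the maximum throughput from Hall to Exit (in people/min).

15

Augment Hall→StairA→C4→Exit: bottleneck 5, flow now 5.
Augment Hall→C1→C4→Exit: bottleneck 3, flow now 8.
Augment Hall→C1→StairC→Exit: bottleneck 4, flow now 12.
Augment Hall→C1→C2→Exit: bottleneck 3, flow now 15.
No augmenting path remains; maximum flow = 15.
In the residual graph, reachable from Hall: {Hall, StairA}.
Min-cut edges: Hall→C1 (10), StairA→C4 (5); capacity 10 + 5 = 15.
This cut is saturated, so no flow can exceed 15.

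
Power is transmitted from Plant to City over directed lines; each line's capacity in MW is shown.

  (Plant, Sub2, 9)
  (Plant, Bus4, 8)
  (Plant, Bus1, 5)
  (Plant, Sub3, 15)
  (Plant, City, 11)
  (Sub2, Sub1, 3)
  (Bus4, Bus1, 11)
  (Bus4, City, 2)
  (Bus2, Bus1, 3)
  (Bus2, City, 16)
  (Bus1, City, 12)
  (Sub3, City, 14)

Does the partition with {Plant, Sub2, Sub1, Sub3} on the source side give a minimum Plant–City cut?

Given cut capacity: 8 + 5 + 11 + 14 = 38.
Augment Plant→City: bottleneck 11, flow now 11.
Augment Plant→Bus4→City: bottleneck 2, flow now 13.
Augment Plant→Bus1→City: bottleneck 5, flow now 18.
Augment Plant→Sub3→City: bottleneck 14, flow now 32.
Augment Plant→Bus4→Bus1→City: bottleneck 6, flow now 38.
No augmenting path remains; maximum flow = 38.
Cut capacity 38 equals the max flow, so it is a minimum cut.

Yes — it is a minimum cut (capacity 38).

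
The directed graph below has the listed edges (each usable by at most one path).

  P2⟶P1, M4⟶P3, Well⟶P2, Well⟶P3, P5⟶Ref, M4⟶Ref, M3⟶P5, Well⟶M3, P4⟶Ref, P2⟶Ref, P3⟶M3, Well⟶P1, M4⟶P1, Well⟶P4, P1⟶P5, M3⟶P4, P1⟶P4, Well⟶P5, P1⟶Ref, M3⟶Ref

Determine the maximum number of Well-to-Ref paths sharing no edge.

Assign every edge capacity 1; by Menger, the answer equals the max flow.
Path Well→M3→Ref (+1); total 1.
Path Well→P2→Ref (+1); total 2.
Path Well→P5→Ref (+1); total 3.
Path Well→P1→Ref (+1); total 4.
Path Well→P4→Ref (+1); total 5.
No residual Well→Ref path; max flow = 5.
Certifying cut of size 5: {M3→Ref, P4→Ref, P5→Ref, Well→P1, Well→P2}.

5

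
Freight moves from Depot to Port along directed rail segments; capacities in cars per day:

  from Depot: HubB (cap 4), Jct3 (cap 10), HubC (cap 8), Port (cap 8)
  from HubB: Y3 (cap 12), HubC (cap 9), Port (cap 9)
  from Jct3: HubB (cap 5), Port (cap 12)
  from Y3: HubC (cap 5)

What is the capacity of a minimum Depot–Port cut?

Augment Depot→Port: bottleneck 8, flow now 8.
Augment Depot→HubB→Port: bottleneck 4, flow now 12.
Augment Depot→Jct3→Port: bottleneck 10, flow now 22.
No augmenting path remains; maximum flow = 22.
By max-flow min-cut, the minimum cut capacity equals the max flow.
In the residual graph, reachable from Depot: {Depot, HubC}.
Min-cut edges: Depot→HubB (4), Depot→Jct3 (10), Depot→Port (8); capacity 4 + 10 + 8 = 22.

22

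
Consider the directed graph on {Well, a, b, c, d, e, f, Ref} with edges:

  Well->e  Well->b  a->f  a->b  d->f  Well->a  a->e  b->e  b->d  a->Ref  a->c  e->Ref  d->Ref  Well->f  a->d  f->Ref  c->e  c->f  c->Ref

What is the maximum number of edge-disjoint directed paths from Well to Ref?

Assign every edge capacity 1; by Menger, the answer equals the max flow.
Path Well→a→Ref (+1); total 1.
Path Well→e→Ref (+1); total 2.
Path Well→f→Ref (+1); total 3.
Path Well→b→d→Ref (+1); total 4.
No residual Well→Ref path; max flow = 4.
Certifying cut of size 4: {Well→a, Well→b, Well→e, Well→f}.

4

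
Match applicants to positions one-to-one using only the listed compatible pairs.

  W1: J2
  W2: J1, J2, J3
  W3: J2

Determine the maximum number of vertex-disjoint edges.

2

Unit-capacity flow: source→left, listed edges, right→sink; max matching = max flow.
Augmenting path W1→J2 (+1); matched 1.
Augmenting path W2→J1 (+1); matched 2.
No augmenting path remains; maximum matching = 2.
König certificate: {W2, J2} is a vertex cover of size 2 (every listed pair touches it), so no matching can be larger.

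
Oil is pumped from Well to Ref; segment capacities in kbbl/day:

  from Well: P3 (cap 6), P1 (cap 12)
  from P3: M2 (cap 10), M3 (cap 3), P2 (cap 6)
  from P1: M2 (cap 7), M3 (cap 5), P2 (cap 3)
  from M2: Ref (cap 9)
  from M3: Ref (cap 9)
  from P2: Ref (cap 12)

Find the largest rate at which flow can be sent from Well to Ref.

18

Augment Well→P3→M2→Ref: bottleneck 6, flow now 6.
Augment Well→P1→M2→Ref: bottleneck 3, flow now 9.
Augment Well→P1→M3→Ref: bottleneck 5, flow now 14.
Augment Well→P1→P2→Ref: bottleneck 3, flow now 17.
Augment Well→P1→M2→P3→M3→Ref: bottleneck 1, flow now 18. (uses reverse residual edge)
No augmenting path remains; maximum flow = 18.
In the residual graph, reachable from Well: {Well}.
Min-cut edges: Well→P3 (6), Well→P1 (12); capacity 6 + 12 = 18.
This cut is saturated, so no flow can exceed 18.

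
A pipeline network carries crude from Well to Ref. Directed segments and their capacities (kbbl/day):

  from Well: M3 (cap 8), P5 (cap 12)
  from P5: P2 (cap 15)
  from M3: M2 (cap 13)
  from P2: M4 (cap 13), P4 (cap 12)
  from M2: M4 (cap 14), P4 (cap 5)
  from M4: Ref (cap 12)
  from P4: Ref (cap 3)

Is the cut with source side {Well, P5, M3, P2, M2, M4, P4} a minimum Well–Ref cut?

Given cut capacity: 12 + 3 = 15.
Augment Well→P5→P2→M4→Ref: bottleneck 12, flow now 12.
Augment Well→M3→M2→P4→Ref: bottleneck 3, flow now 15.
No augmenting path remains; maximum flow = 15.
Cut capacity 15 equals the max flow, so it is a minimum cut.

Yes — it is a minimum cut (capacity 15).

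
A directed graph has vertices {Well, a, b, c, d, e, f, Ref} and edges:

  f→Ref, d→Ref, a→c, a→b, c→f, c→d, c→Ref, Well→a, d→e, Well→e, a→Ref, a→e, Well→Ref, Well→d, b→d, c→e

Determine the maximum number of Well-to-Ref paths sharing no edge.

3

Assign every edge capacity 1; by Menger, the answer equals the max flow.
Path Well→Ref (+1); total 1.
Path Well→a→Ref (+1); total 2.
Path Well→d→Ref (+1); total 3.
No residual Well→Ref path; max flow = 3.
Certifying cut of size 3: {Well→Ref, Well→a, Well→d}.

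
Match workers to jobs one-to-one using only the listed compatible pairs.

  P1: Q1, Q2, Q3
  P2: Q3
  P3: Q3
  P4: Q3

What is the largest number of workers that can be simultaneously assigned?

Unit-capacity flow: source→left, listed edges, right→sink; max matching = max flow.
Augmenting path P1→Q1 (+1); matched 1.
Augmenting path P2→Q3 (+1); matched 2.
No augmenting path remains; maximum matching = 2.
König certificate: {P1, Q3} is a vertex cover of size 2 (every listed pair touches it), so no matching can be larger.

2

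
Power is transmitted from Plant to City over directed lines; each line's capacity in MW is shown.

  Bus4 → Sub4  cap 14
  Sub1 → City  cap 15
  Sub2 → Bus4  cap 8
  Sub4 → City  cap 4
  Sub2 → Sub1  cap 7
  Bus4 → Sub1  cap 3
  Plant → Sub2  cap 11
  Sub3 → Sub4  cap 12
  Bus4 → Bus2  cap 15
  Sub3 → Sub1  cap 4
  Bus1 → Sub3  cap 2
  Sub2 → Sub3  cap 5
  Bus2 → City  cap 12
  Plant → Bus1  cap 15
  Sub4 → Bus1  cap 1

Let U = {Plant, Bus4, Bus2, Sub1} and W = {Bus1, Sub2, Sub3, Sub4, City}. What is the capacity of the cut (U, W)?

Edges leaving {Plant, Bus4, Bus2, Sub1}: Plant→Bus1 (15), Plant→Sub2 (11), Bus4→Sub4 (14), Bus2→City (12), Sub1→City (15).
Cut capacity = 15 + 11 + 14 + 12 + 15 = 67.

67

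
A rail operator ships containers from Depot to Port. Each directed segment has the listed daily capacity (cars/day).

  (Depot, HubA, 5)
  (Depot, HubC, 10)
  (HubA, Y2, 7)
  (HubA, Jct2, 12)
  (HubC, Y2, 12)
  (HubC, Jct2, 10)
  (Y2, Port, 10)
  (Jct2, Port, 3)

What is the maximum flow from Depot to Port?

13

Augment Depot→HubA→Y2→Port: bottleneck 5, flow now 5.
Augment Depot→HubC→Y2→Port: bottleneck 5, flow now 10.
Augment Depot→HubC→Jct2→Port: bottleneck 3, flow now 13.
No augmenting path remains; maximum flow = 13.
In the residual graph, reachable from Depot: {Depot, HubA, HubC, Y2, Jct2}.
Min-cut edges: Y2→Port (10), Jct2→Port (3); capacity 10 + 3 = 13.
This cut is saturated, so no flow can exceed 13.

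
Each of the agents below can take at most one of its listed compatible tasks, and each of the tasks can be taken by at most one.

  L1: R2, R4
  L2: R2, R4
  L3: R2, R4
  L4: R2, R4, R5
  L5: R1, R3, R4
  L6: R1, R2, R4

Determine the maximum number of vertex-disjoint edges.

5

Unit-capacity flow: source→left, listed edges, right→sink; max matching = max flow.
Augmenting path L1→R2 (+1); matched 1.
Augmenting path L2→R4 (+1); matched 2.
Augmenting path L4→R5 (+1); matched 3.
Augmenting path L5→R1 (+1); matched 4.
Augmenting path L6→R1→L5→R3 (+1); matched 5.
No augmenting path remains; maximum matching = 5.
König certificate: {L4, L5, L6, R2, R4} is a vertex cover of size 5 (every listed pair touches it), so no matching can be larger.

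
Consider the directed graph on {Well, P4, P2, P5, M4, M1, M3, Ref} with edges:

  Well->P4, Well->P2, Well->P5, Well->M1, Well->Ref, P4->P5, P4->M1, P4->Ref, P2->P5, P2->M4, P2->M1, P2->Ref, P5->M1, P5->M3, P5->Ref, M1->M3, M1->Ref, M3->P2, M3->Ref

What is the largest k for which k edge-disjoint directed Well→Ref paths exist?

5

Assign every edge capacity 1; by Menger, the answer equals the max flow.
Path Well→Ref (+1); total 1.
Path Well→P4→Ref (+1); total 2.
Path Well→P2→Ref (+1); total 3.
Path Well→P5→Ref (+1); total 4.
Path Well→M1→Ref (+1); total 5.
No residual Well→Ref path; max flow = 5.
Certifying cut of size 5: {Well→M1, Well→P2, Well→P4, Well→P5, Well→Ref}.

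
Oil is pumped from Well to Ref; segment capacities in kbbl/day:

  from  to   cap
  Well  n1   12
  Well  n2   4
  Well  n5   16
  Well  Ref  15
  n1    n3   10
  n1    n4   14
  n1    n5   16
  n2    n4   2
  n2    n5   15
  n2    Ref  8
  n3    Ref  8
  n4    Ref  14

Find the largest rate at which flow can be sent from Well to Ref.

31

Augment Well→Ref: bottleneck 15, flow now 15.
Augment Well→n2→Ref: bottleneck 4, flow now 19.
Augment Well→n1→n3→Ref: bottleneck 8, flow now 27.
Augment Well→n1→n4→Ref: bottleneck 4, flow now 31.
No augmenting path remains; maximum flow = 31.
In the residual graph, reachable from Well: {Well, n5}.
Min-cut edges: Well→n1 (12), Well→n2 (4), Well→Ref (15); capacity 12 + 4 + 15 = 31.
This cut is saturated, so no flow can exceed 31.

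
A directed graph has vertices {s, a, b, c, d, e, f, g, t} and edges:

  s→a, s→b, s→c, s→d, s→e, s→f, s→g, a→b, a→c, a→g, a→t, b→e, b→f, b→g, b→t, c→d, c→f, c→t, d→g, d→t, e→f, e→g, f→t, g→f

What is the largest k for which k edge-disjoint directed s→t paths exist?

5

Assign every edge capacity 1; by Menger, the answer equals the max flow.
Path s→a→t (+1); total 1.
Path s→b→t (+1); total 2.
Path s→c→t (+1); total 3.
Path s→d→t (+1); total 4.
Path s→f→t (+1); total 5.
No residual s→t path; max flow = 5.
Certifying cut of size 5: {f→t, s→a, s→b, s→c, s→d}.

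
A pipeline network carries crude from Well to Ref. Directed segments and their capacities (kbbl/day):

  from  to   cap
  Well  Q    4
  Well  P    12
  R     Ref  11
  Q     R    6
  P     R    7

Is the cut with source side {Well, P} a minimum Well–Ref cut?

Yes — it is a minimum cut (capacity 11).

Given cut capacity: 4 + 7 = 11.
Augment Well→P→R→Ref: bottleneck 7, flow now 7.
Augment Well→Q→R→Ref: bottleneck 4, flow now 11.
No augmenting path remains; maximum flow = 11.
Cut capacity 11 equals the max flow, so it is a minimum cut.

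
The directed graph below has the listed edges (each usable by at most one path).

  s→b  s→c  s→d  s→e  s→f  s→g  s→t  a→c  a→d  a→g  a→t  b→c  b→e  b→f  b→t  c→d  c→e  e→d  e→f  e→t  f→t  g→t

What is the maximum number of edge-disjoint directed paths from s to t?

5

Assign every edge capacity 1; by Menger, the answer equals the max flow.
Path s→t (+1); total 1.
Path s→b→t (+1); total 2.
Path s→e→t (+1); total 3.
Path s→f→t (+1); total 4.
Path s→g→t (+1); total 5.
No residual s→t path; max flow = 5.
Certifying cut of size 5: {e→t, f→t, s→b, s→g, s→t}.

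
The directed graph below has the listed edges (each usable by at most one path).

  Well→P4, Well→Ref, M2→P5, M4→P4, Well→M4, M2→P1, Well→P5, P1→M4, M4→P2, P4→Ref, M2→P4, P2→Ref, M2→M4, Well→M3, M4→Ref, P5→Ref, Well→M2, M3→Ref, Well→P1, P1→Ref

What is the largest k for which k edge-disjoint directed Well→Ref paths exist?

7

Assign every edge capacity 1; by Menger, the answer equals the max flow.
Path Well→Ref (+1); total 1.
Path Well→P5→Ref (+1); total 2.
Path Well→P1→Ref (+1); total 3.
Path Well→M3→Ref (+1); total 4.
Path Well→M4→Ref (+1); total 5.
Path Well→P4→Ref (+1); total 6.
Path Well→M2→M4→P2→Ref (+1); total 7.
No residual Well→Ref path; max flow = 7.
Certifying cut of size 7: {Well→M2, Well→M3, Well→M4, Well→P1, Well→P4, Well→P5, Well→Ref}.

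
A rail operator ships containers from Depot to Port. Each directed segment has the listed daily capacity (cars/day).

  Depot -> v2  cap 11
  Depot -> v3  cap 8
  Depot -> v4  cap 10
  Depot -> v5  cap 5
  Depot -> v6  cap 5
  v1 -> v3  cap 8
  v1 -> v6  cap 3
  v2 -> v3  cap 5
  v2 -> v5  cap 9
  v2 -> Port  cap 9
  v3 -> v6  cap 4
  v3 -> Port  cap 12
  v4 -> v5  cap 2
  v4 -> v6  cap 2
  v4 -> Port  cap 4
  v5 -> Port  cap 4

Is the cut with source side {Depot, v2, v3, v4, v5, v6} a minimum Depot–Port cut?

Given cut capacity: 9 + 12 + 4 + 4 = 29.
Augment Depot→v2→Port: bottleneck 9, flow now 9.
Augment Depot→v3→Port: bottleneck 8, flow now 17.
Augment Depot→v4→Port: bottleneck 4, flow now 21.
Augment Depot→v5→Port: bottleneck 4, flow now 25.
Augment Depot→v2→v3→Port: bottleneck 2, flow now 27.
No augmenting path remains; maximum flow = 27.
In the residual graph, reachable from Depot: {Depot, v4, v5, v6}.
Min-cut edges: Depot→v2 (11), Depot→v3 (8), v4→Port (4), v5→Port (4); capacity 11 + 8 + 4 + 4 = 27.
Cut capacity 29 exceeds the max flow 27, so it is not minimum.

No — its capacity is 29, but the minimum cut has capacity 27.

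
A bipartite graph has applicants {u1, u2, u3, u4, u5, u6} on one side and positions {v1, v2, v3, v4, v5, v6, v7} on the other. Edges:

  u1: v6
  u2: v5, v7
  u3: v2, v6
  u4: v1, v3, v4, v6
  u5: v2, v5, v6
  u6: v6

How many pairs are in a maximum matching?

5

Unit-capacity flow: source→left, listed edges, right→sink; max matching = max flow.
Augmenting path u1→v6 (+1); matched 1.
Augmenting path u2→v5 (+1); matched 2.
Augmenting path u3→v2 (+1); matched 3.
Augmenting path u4→v1 (+1); matched 4.
Augmenting path u5→v5→u2→v7 (+1); matched 5.
No augmenting path remains; maximum matching = 5.
König certificate: {u2, u3, u4, u5, v6} is a vertex cover of size 5 (every listed pair touches it), so no matching can be larger.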